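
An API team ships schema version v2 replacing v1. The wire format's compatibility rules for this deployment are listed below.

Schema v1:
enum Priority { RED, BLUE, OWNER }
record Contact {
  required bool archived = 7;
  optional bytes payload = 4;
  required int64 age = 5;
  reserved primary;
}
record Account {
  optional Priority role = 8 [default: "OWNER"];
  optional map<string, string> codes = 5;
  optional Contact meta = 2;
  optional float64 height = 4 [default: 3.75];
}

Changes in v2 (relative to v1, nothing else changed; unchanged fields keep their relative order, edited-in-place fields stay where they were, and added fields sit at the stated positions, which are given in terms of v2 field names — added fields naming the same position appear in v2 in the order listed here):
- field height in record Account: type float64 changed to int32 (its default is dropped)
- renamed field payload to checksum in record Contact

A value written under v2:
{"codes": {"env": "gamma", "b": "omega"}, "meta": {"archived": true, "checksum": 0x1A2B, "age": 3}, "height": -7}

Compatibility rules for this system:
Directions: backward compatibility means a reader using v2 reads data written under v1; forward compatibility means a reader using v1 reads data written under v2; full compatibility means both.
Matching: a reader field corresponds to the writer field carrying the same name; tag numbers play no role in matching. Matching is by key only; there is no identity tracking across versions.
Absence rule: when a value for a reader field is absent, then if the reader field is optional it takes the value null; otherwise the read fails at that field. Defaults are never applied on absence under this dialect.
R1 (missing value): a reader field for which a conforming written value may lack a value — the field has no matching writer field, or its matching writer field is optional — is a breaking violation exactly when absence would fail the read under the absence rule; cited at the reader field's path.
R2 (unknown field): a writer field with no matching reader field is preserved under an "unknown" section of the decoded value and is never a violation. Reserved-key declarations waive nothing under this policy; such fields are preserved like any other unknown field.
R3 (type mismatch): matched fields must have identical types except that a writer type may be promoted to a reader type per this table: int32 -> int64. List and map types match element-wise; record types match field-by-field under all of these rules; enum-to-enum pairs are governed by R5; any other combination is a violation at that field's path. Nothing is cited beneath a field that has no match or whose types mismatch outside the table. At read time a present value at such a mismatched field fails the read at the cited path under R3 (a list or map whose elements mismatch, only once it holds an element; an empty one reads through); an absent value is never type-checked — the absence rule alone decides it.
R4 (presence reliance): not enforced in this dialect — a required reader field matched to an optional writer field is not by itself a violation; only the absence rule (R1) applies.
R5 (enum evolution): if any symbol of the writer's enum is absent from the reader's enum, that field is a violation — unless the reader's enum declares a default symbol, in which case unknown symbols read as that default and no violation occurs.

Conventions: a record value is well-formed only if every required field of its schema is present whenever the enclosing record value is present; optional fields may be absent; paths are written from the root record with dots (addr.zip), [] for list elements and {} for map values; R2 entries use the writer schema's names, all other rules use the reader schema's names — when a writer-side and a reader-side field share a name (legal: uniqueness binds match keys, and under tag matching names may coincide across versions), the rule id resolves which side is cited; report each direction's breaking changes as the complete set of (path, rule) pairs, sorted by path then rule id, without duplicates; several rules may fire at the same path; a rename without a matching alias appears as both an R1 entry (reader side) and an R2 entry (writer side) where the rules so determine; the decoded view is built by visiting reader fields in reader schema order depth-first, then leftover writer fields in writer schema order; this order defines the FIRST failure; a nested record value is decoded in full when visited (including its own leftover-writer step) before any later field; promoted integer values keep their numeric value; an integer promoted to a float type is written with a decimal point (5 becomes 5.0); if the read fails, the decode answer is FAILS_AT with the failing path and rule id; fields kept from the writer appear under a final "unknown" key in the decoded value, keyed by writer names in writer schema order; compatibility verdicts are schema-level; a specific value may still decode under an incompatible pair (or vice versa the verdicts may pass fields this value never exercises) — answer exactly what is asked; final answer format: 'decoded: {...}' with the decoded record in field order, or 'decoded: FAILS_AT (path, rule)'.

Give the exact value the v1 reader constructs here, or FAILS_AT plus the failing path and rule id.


the writer's type comes first in each Account pair
migrating the Account value to v1:
  role := null (absent, optional -> null)
  codes := {"env": "gamma", "b": "omega"}
  meta.archived := true
  meta.payload := null (absent, optional -> null)
  meta.age := 3
  writer meta.checksum: kept under "unknown"
  read fails at height under R3
  => FAILS_AT (height, R3)
remaining Account differences; none change what is asked:
  renamed field payload to checksum in record Contact -> fires no rule on Account under this dialect and leaves the result unchanged

decoded: FAILS_AT (height, R3)


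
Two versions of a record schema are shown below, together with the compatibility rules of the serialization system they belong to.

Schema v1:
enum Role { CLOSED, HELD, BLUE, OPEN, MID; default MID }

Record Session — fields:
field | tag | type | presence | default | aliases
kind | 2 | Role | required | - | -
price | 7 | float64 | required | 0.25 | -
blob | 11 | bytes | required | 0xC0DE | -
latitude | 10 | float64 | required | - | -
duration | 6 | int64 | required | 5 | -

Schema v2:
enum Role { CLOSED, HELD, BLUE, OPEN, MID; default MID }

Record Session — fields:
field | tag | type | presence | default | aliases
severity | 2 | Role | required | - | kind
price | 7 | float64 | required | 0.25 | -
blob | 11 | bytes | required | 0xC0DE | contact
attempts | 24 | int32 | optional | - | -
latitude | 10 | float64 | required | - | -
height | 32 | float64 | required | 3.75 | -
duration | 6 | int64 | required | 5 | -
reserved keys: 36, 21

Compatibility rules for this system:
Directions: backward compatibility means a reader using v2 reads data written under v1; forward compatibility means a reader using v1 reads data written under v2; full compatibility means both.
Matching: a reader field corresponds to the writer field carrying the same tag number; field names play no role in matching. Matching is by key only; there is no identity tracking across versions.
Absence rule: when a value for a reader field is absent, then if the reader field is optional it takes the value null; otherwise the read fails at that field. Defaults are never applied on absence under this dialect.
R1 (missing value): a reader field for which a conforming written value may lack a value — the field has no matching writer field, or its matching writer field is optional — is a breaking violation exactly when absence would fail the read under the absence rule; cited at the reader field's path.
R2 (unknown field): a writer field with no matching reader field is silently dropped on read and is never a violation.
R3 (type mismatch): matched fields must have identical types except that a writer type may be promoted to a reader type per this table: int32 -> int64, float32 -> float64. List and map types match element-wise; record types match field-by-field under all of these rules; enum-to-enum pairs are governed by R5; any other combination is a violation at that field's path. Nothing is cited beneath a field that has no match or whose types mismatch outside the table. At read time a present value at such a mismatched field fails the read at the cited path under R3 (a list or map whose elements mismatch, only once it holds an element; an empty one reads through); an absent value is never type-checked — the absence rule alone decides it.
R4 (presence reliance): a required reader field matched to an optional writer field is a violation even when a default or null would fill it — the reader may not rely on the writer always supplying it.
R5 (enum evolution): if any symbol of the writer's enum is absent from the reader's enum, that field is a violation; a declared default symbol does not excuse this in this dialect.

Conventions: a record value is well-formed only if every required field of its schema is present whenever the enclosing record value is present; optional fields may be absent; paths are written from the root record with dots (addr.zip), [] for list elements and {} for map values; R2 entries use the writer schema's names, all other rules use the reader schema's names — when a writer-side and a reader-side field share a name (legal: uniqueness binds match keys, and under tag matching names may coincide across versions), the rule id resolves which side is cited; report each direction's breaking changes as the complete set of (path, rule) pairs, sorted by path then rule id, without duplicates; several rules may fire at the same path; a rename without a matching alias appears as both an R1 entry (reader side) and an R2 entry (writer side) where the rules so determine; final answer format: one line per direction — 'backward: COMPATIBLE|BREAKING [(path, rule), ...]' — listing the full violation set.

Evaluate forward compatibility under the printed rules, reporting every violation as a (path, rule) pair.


forward: COMPATIBLE []

arrows below run writer -> reader for Session
checking forward for Session: reader v1 against writer v2:
  kind: Role -> Role, writer required; from severity
  price: float64 -> float64, writer required; from price
  blob: bytes -> bytes, writer required; from blob
  latitude: float64 -> float64, writer required; from latitude
  duration: int64 -> int64, writer required; from duration
  writer field attempts has no reader counterpart
  writer field height has no reader counterpart
  => no violations; forward on Session: COMPATIBLE
the rest of the Session diff is inert for this question:
  renamed field kind to severity in record Session (alias kind declared on the renamed field) -> inert for the asked Session verdict: nothing fires
  added field height to record Session: required float64, tag 32, default 3.75 (in v2 it sits immediately before duration) -> fires only in the backward direction of Session, which is not asked here
  added field attempts to record Session: optional int32, tag 24 (in v2 it sits immediately before latitude) -> inert for the asked Session verdict: nothing fires


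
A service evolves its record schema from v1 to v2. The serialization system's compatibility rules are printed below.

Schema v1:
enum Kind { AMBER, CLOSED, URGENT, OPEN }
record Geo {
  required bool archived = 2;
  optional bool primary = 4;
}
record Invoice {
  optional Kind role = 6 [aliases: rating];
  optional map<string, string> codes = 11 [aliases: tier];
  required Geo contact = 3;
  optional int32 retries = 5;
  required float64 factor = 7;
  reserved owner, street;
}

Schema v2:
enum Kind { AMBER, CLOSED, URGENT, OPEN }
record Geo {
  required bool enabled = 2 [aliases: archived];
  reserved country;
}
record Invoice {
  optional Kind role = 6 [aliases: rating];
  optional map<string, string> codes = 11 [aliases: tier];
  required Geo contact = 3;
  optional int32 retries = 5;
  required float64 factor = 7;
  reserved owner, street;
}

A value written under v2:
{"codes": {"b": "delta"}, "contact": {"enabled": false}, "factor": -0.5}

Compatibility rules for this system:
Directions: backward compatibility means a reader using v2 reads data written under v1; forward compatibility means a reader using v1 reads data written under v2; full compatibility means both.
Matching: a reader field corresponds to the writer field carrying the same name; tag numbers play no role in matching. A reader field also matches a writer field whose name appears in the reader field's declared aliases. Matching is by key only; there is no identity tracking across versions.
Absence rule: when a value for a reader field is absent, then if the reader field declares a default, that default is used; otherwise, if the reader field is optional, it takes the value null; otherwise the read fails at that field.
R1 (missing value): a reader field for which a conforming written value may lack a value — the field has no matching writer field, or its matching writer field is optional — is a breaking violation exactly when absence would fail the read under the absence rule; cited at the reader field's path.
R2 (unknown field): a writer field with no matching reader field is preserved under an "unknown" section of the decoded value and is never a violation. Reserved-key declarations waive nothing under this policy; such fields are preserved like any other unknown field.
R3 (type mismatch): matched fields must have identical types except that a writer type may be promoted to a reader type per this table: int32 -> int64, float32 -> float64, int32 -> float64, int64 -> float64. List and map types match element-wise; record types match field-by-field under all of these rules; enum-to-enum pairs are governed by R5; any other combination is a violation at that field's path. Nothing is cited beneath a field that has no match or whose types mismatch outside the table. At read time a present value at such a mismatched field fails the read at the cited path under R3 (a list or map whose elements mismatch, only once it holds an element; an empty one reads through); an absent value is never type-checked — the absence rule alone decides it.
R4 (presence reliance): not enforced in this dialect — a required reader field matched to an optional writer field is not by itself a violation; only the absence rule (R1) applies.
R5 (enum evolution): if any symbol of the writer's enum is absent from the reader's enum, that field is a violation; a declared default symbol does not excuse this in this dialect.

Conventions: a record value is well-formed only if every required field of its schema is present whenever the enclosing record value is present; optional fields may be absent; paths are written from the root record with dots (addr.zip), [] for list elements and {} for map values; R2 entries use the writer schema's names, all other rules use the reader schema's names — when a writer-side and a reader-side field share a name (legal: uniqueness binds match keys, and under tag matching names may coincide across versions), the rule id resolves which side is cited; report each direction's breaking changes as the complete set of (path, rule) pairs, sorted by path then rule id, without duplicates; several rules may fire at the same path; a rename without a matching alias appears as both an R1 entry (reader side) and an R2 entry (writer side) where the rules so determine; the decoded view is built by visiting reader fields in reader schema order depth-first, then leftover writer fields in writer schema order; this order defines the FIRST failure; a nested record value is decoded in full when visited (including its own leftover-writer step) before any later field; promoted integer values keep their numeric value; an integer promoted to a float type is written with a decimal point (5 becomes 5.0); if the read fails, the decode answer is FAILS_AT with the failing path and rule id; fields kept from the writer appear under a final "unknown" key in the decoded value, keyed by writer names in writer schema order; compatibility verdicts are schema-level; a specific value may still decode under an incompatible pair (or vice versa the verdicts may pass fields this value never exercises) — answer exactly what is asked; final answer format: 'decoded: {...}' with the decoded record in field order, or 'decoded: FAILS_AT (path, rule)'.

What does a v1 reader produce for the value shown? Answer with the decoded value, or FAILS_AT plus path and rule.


decoded: FAILS_AT (contact.archived, R1)

arrows below run writer -> reader for Invoice
decoding the Invoice value with the v1 reader:
  role := null (missing; optional => null)
  codes := {"b": "delta"}
  read fails at contact.archived under R1 (no fill)
  => FAILS_AT (contact.archived, R1)
the rest of the Invoice diff is inert for this question:
  removed field primary from record Geo -> triggers nothing under the printed rules; the Invoice answer is the same either way


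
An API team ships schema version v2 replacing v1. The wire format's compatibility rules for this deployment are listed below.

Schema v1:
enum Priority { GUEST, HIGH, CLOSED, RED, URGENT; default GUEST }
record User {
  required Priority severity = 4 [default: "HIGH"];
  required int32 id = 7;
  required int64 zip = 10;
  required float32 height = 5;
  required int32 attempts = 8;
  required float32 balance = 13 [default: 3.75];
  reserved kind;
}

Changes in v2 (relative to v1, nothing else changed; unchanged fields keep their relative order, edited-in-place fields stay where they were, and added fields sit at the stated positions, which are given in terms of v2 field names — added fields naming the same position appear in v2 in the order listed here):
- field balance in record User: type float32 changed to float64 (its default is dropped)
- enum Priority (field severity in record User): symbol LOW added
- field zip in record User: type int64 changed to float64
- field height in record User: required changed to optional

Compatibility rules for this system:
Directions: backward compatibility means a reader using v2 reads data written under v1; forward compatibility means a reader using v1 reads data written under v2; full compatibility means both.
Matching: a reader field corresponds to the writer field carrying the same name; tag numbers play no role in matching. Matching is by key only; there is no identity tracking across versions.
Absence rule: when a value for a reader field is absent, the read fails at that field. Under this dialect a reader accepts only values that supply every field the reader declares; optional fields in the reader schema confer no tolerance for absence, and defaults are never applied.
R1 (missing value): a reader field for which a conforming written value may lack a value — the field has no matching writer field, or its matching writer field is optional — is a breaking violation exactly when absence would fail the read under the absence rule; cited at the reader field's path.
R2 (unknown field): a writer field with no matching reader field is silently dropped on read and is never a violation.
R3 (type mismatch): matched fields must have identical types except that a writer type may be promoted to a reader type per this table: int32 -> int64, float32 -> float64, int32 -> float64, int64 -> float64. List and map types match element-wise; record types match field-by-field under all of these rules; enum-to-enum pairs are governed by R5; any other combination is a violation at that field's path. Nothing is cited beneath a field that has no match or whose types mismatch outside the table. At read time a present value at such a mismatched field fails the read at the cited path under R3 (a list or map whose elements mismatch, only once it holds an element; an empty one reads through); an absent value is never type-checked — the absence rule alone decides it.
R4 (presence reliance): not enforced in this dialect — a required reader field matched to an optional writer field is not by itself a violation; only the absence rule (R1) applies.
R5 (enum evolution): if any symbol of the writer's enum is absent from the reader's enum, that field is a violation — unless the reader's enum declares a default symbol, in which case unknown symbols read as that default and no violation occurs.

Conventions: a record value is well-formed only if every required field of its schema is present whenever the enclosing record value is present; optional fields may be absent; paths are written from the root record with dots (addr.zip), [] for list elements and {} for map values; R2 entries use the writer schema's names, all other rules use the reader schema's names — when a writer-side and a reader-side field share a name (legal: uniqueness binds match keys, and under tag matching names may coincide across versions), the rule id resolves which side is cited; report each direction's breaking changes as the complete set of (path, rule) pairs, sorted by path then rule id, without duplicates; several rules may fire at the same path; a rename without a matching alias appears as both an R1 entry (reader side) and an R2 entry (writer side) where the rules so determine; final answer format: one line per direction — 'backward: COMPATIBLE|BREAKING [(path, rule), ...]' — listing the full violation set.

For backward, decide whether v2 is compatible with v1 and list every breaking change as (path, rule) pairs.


backward: COMPATIBLE []

each type pair in User: writer, then reader
backward analysis of User with v2 as reader and v1 as writer:
  severity: Priority -> Priority, writer required; from severity
  id: int32 -> int32, writer required; from id
  zip: int64 -> float64, writer required; from zip
  height: float32 -> float32, writer required; from height
  attempts: int32 -> int32, writer required; from attempts
  balance: float32 -> float64, writer required; from balance
  nothing fires on User: backward is COMPATIBLE
checking off the User differences that do not matter here:
  field balance in record User: type float32 changed to float64 (its default is dropped) -> affects forward compatibility only, which is not asked
  enum Priority (field severity in record User): symbol LOW added -> triggers nothing under User's printed rules — same verdict
  field zip in record User: type int64 changed to float64 -> affects forward compatibility only, which is not asked
  field height in record User: required changed to optional -> affects forward compatibility only, which is not asked


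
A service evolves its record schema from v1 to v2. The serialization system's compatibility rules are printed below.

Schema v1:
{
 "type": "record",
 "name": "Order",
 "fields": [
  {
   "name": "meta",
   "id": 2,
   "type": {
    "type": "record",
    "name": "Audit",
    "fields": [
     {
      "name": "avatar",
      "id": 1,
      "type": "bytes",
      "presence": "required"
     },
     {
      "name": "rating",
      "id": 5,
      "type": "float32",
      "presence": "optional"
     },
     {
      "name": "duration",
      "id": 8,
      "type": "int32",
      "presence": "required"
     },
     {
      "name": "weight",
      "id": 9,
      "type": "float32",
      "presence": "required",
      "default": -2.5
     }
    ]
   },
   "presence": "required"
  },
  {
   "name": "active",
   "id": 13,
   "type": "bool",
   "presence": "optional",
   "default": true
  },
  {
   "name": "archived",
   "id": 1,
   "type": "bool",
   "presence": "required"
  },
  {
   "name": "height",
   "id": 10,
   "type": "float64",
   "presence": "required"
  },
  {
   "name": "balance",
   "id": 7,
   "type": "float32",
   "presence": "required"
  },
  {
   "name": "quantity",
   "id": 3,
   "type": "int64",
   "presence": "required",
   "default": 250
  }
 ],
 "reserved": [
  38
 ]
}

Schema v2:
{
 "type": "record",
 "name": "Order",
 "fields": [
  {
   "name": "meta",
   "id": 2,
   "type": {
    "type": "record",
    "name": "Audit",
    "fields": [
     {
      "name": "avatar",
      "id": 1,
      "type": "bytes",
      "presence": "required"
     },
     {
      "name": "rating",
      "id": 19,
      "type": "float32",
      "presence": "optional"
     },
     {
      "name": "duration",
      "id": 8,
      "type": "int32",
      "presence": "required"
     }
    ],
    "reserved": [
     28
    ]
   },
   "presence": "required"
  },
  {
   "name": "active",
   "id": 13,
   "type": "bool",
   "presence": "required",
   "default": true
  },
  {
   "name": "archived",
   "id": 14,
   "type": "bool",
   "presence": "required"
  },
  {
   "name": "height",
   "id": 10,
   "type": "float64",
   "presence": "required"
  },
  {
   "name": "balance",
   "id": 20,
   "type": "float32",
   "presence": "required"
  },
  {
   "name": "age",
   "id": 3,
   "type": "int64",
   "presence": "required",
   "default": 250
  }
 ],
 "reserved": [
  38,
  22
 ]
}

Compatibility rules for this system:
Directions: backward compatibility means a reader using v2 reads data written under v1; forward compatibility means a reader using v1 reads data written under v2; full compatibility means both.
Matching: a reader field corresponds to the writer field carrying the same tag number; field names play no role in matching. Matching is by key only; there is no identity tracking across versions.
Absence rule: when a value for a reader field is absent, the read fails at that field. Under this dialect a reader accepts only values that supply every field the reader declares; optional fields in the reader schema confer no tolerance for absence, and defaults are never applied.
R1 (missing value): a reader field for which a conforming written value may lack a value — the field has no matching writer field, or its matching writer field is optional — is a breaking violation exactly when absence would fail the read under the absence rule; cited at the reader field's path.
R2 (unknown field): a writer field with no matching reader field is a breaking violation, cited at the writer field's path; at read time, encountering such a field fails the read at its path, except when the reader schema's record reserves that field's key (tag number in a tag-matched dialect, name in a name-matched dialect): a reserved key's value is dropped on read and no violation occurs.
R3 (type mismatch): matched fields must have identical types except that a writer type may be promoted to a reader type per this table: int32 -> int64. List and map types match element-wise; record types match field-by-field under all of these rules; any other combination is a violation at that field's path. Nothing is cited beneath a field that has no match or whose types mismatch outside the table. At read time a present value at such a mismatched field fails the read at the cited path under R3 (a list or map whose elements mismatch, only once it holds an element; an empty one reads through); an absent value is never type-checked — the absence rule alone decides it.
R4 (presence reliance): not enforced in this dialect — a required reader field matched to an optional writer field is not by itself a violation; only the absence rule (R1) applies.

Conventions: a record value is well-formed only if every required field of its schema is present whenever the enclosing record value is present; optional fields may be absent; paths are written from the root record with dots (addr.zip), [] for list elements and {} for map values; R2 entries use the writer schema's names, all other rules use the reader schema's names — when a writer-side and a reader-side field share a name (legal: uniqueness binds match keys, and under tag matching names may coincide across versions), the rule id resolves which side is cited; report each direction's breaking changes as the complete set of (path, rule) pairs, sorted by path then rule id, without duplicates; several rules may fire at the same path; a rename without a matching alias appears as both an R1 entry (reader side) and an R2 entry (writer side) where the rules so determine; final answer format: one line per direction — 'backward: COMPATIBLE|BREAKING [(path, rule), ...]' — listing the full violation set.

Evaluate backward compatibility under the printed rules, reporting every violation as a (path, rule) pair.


arrows below run writer -> reader for Order
backward analysis of Order with v2 as reader and v1 as writer:
  Audit -> Audit, writer required: meta aligns to meta
  bool -> bool, writer optional: active aligns to active
  archived: no writer match
  float64 -> float64, writer required: height aligns to height
  balance: no writer match
  int64 -> int64, writer required: age aligns to quantity
  archived (writer side), unknown to reader
  balance (writer side), unknown to reader
  bytes -> bytes, writer required: meta.avatar aligns to meta.avatar
  meta.rating: no writer match
  int32 -> int32, writer required: meta.duration aligns to meta.duration
  meta.rating (writer side), unknown to reader
  meta.weight (writer side), unknown to reader
  rule R1 violated at active
  rule R1 violated at archived
  rule R2 violated at archived
  rule R1 violated at balance
  rule R2 violated at balance
  rule R1 violated at meta.rating
  rule R2 violated at meta.rating
  rule R2 violated at meta.weight
  => backward verdict for Order: BREAKING, 8 violation(s)
checking off the Order differences that do not matter here:
  field active in record Order: optional changed to required -> its effect on Order is confined to the forward direction, not asked
  renamed field quantity to age in record Order -> no rule fires on it in Order's dialect; the asked verdict holds

backward: BREAKING [(active, R1), (archived, R1), (archived, R2), (balance, R1), (balance, R2), (meta.rating, R1), (meta.rating, R2), (meta.weight, R2)]


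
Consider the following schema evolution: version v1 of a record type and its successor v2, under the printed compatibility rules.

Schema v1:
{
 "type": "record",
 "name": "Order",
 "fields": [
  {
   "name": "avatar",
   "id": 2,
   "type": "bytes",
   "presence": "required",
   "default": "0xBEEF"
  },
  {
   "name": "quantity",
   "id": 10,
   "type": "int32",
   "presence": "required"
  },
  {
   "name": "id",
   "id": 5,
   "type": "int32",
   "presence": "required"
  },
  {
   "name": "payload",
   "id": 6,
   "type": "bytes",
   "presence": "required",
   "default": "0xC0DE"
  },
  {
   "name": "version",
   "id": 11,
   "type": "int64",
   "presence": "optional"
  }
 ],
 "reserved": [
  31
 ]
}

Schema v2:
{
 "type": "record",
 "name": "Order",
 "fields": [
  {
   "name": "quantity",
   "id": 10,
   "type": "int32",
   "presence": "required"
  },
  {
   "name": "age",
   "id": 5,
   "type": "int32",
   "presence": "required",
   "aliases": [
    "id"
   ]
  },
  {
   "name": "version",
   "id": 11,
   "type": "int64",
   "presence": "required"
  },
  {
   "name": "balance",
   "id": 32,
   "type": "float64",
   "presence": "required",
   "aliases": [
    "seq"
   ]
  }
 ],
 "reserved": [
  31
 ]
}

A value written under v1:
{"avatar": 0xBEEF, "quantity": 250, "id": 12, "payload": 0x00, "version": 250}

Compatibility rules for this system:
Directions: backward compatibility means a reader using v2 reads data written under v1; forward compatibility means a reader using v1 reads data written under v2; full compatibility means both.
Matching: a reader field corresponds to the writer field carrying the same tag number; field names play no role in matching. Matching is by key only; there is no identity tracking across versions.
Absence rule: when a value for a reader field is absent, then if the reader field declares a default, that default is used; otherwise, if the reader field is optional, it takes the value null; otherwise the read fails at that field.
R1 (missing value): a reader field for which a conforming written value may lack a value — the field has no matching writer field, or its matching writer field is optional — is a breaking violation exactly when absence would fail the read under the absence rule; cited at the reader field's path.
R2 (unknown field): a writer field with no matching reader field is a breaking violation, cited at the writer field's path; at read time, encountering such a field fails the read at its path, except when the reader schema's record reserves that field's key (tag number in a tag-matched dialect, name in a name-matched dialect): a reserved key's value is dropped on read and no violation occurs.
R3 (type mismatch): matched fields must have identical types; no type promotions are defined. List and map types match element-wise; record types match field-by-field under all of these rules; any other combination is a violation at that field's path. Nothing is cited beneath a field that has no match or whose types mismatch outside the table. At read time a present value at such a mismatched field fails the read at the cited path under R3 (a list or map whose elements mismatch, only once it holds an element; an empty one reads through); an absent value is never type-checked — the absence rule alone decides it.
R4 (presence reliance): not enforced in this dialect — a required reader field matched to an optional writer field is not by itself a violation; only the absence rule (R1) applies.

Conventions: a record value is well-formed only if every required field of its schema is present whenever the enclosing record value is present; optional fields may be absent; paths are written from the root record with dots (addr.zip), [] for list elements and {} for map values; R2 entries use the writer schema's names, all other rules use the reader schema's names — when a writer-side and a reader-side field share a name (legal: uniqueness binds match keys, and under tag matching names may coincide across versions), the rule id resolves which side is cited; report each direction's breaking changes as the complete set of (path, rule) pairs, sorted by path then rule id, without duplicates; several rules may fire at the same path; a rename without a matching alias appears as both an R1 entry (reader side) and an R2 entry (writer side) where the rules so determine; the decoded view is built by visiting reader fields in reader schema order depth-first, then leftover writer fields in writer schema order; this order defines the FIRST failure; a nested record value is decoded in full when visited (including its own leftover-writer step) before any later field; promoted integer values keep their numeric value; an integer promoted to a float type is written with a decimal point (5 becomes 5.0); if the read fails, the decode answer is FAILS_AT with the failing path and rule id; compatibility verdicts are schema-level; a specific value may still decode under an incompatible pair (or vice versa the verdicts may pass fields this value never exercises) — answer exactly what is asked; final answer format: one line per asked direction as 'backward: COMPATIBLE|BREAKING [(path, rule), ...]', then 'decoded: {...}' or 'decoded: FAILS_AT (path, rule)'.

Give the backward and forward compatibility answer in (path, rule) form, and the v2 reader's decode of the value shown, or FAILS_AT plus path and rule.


backward: BREAKING [(avatar, R2), (balance, R1), (payload, R2), (version, R1)]; forward: BREAKING [(balance, R2)]; decoded: FAILS_AT (balance, R1)

arrows below run writer -> reader for Order
backward for Order (reader v2, writer v1):
  quantity: int32 -> int32, writer required; from quantity
  age: int32 -> int32, writer required; from id
  version: int64 -> int64, writer optional; from version
  no writer field matches reader balance
  writer field avatar has no reader counterpart
  writer field payload has no reader counterpart
  violation R2 at avatar
  violation R1 at balance
  violation R2 at payload
  violation R1 at version
  => backward: BREAKING (4)
forward for Order (reader v1, writer v2):
  no writer field matches reader avatar
  quantity: int32 -> int32, writer required; from quantity
  id: int32 -> int32, writer required; from age
  no writer field matches reader payload
  version: int64 -> int64, writer required; from version
  writer field balance has no reader counterpart
  violation R2 at balance
  => forward: BREAKING (1)
migrating the Order value to v2:
  quantity := 250
  age := 12 (from writer id)
  version := 250
  read fails at balance under R1 (no fill)
  => FAILS_AT (balance, R1)


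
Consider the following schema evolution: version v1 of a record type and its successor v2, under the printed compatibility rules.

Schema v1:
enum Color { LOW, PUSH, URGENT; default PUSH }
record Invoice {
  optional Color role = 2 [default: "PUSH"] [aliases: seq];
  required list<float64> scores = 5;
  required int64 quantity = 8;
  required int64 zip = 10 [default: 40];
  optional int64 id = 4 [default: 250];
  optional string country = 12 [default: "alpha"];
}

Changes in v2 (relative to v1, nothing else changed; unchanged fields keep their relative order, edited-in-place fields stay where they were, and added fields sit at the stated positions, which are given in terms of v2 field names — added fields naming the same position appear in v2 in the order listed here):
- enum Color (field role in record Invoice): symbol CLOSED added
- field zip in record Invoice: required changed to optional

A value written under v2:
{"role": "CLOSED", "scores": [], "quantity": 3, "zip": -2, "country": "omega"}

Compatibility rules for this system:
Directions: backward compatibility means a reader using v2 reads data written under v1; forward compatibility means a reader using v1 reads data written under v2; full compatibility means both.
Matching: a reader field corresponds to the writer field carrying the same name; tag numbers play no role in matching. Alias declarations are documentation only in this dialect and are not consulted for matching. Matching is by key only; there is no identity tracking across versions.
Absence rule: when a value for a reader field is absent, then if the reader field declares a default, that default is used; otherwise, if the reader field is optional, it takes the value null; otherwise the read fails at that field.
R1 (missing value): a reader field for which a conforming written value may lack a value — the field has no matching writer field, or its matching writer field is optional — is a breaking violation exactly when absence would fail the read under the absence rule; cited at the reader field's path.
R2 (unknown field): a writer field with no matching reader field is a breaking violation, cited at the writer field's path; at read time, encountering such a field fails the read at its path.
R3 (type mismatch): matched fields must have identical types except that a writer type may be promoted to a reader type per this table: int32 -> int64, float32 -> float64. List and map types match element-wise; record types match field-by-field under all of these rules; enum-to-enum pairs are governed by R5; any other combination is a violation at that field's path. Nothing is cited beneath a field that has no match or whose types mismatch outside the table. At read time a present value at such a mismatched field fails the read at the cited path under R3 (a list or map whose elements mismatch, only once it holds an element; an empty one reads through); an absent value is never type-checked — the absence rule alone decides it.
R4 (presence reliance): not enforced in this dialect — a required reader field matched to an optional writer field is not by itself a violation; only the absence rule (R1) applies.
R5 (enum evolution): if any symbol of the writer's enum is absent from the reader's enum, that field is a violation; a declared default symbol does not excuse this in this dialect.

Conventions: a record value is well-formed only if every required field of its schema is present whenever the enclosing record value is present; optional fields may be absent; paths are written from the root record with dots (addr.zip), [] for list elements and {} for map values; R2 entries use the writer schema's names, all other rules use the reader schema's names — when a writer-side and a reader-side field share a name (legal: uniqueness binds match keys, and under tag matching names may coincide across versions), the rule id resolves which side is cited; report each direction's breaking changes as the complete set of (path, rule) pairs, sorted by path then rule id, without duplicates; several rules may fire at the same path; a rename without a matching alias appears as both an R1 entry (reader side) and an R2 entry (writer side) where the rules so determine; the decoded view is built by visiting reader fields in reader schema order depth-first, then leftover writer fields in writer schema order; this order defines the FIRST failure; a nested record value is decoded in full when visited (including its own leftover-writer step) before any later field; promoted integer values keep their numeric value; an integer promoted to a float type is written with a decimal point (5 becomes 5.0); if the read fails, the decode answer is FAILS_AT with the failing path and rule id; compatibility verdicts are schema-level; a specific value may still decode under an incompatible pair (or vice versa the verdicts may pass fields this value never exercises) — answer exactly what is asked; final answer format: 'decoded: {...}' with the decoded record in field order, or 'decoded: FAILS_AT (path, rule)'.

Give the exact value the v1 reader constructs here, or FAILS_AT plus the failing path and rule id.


arrows below run writer -> reader for Invoice
decoding the Invoice value with the v1 reader:
  read fails at role under R5
  => FAILS_AT (role, R5)
ruling out the remaining Invoice differences:
  field zip in record Invoice: required changed to optional -> no rule fires on it and the decoded Invoice view is identical with or without it

decoded: FAILS_AT (role, R5)
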